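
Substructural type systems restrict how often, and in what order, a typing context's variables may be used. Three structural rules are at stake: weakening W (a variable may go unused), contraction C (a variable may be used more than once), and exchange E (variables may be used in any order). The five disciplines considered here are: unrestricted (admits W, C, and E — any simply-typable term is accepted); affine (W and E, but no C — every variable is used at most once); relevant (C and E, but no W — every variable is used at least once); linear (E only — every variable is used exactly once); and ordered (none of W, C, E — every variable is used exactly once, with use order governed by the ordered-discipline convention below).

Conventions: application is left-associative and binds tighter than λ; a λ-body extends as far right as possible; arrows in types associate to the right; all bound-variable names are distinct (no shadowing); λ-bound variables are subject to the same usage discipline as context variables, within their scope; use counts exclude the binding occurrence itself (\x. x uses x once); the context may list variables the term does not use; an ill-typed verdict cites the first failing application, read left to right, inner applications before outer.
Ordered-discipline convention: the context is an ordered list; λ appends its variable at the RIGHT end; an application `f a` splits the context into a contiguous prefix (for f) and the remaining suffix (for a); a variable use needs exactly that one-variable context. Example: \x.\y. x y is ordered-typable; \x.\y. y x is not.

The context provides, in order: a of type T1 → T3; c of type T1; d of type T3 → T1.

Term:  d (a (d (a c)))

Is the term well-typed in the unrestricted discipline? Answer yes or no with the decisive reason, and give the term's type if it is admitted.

yes — type-checks (T1) and nothing is barred; term : T1
use counts: a ×2, c ×1, d ×2
uses in reading order: d, a, d, a, c
typing: well-typed at T1
summary: ordered ✗ | linear ✗ | affine ✗ | relevant ✓ | unrestricted ✓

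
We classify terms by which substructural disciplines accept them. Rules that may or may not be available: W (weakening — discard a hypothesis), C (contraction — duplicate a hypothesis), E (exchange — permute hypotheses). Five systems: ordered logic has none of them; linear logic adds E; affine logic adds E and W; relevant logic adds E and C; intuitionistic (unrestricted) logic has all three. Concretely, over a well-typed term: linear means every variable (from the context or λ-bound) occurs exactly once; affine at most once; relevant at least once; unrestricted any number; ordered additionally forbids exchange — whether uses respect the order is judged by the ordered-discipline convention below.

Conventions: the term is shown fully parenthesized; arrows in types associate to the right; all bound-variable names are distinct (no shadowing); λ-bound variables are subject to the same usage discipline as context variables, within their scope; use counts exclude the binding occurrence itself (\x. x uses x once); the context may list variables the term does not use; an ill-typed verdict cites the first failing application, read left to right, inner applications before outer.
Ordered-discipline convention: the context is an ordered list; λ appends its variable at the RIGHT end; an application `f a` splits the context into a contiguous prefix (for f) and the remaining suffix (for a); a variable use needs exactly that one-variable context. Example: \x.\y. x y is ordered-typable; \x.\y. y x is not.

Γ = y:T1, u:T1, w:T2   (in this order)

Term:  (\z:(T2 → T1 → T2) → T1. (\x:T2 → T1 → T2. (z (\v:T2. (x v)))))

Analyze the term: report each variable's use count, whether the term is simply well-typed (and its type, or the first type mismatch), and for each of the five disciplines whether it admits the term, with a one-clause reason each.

use counts: y: 0×, u: 0×, w: 0×, z [bound]: 1×, x [bound]: 1×, v [bound]: 1×
uses in reading order: z, x, v
typing: the term checks, with type ((T2 → T1 → T2) → T1) → (T2 → T1 → T2) → T1
ordered ✗ (y, u, w never used (weakening))
linear ✗ (y, u, w never used (weakening))
affine ✓ (y, u, w, z, x, v: no repeats, contraction unneeded)
relevant ✗ (y, u, w never used (weakening))
unrestricted ✓ (simply typable at ((T2 → T1 → T2) → T1) → (T2 → T1 → T2) → T1; W, C, E all held)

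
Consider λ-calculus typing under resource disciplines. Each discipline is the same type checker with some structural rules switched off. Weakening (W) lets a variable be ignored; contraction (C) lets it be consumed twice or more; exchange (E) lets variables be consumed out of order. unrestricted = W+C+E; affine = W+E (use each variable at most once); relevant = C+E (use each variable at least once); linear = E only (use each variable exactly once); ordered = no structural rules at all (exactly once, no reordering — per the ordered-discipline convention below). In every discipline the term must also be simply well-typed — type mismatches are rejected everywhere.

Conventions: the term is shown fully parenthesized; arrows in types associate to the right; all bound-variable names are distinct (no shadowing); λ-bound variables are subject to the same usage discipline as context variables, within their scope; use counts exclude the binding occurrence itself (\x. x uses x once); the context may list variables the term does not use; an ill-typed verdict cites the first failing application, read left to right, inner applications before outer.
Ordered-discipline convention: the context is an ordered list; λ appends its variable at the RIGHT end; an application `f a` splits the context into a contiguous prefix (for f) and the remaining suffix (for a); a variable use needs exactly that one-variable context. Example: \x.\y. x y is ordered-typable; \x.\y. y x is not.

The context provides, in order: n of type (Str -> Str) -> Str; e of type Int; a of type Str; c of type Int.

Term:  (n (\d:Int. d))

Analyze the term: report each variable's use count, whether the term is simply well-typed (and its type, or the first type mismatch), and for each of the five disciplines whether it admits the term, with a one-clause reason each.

variable uses: n: 1×; e: 0×; a: 0×; c: 0×; d [bound]: 1×
uses in reading order: n, d
typing: ill-typed: a function awaiting Str -> Str gets Int -> Int
ordered ✗ (not simply typable)
linear ✗ (fails simple typing)
affine ✗ (a type mismatch blocks all five)
relevant ✗ (the type mismatch rejects it)
unrestricted ✗ (not simply typable)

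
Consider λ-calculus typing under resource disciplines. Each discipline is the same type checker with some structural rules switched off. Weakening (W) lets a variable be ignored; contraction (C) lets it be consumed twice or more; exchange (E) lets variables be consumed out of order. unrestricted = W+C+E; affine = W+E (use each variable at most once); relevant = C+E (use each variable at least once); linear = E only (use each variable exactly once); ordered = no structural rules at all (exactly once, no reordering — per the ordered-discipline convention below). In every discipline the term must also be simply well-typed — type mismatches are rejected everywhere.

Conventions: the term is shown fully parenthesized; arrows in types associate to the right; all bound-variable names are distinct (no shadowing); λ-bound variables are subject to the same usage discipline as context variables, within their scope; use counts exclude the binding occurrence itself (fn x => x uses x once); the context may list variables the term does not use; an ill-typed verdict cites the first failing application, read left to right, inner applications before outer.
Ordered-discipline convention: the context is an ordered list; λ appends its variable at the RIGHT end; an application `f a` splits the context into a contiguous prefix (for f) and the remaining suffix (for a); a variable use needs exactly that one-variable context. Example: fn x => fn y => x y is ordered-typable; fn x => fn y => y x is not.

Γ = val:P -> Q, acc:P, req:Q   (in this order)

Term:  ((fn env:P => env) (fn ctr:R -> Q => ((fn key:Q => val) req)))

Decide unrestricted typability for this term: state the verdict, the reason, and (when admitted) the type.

no — a type mismatch blocks all five
use counts: val ×1, acc ×0, req ×1, env [bound] ×1, ctr [bound] ×0, key [bound] ×0
left-to-right use order: env, val, req
typing: ill-typed: an application expects P but receives (R -> Q) -> P -> Q
across the five disciplines: ordered ✗ | linear ✗ | affine ✗ | relevant ✗ | unrestricted ✗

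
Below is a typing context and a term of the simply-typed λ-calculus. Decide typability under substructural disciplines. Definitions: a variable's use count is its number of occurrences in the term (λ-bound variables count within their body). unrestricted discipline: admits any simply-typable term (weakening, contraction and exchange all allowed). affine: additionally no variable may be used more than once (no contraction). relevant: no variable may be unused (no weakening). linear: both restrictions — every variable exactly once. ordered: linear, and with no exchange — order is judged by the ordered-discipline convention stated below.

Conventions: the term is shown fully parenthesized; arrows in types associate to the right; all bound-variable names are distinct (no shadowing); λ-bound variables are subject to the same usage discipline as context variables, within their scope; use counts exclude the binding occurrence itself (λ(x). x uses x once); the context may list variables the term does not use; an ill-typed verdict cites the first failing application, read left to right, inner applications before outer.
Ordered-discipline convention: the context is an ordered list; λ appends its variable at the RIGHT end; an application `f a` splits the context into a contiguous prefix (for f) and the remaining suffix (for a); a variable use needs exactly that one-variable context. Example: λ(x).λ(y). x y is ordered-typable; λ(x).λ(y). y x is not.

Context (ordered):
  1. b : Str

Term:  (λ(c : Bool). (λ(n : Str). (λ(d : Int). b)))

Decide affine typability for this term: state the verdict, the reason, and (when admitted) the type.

yes — at most one use each (b, c, n, d); term : Bool → Str → Int → Str
use counts: b ×1; c [bound] ×0; n [bound] ×0; d [bound] ×0
uses in reading order: b
typing: ✓ — Bool → Str → Int → Str
summary: ordered ✗, linear ✗, affine ✓, relevant ✗, unrestricted ✓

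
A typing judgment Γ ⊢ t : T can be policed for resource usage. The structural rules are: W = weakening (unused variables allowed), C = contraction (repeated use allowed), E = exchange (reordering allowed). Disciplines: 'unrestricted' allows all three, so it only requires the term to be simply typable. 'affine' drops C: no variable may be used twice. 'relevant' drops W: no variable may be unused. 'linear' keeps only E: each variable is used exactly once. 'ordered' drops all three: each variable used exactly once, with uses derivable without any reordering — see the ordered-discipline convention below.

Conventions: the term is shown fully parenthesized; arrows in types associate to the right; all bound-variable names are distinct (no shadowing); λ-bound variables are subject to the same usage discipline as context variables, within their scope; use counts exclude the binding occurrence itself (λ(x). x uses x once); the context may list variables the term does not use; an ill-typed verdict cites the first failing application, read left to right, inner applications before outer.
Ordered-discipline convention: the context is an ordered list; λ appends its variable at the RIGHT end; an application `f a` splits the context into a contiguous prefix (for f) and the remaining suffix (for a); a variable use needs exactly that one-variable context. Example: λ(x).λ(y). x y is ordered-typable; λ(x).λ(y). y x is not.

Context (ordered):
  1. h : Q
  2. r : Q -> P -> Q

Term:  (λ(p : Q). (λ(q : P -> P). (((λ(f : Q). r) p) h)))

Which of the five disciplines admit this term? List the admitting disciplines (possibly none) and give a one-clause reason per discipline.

admitted in: affine, unrestricted
variable uses: h: 1×; r: 1×; p (bound): 1×; q (bound): 0×; f (bound): 0×
left-to-right use order: r, p, h
typing: well-typed — term : Q -> (P -> P) -> P -> Q
ordered: ✗ — needs weakening: q, f unused
linear: ✗ — needs weakening: q, f unused
affine: ✓ — h, r, p, q, f: no repeats, contraction unneeded
relevant: ✗ — needs weakening: q, f unused
unrestricted: ✓ — simply typable at Q -> (P -> P) -> P -> Q; W, C, E all held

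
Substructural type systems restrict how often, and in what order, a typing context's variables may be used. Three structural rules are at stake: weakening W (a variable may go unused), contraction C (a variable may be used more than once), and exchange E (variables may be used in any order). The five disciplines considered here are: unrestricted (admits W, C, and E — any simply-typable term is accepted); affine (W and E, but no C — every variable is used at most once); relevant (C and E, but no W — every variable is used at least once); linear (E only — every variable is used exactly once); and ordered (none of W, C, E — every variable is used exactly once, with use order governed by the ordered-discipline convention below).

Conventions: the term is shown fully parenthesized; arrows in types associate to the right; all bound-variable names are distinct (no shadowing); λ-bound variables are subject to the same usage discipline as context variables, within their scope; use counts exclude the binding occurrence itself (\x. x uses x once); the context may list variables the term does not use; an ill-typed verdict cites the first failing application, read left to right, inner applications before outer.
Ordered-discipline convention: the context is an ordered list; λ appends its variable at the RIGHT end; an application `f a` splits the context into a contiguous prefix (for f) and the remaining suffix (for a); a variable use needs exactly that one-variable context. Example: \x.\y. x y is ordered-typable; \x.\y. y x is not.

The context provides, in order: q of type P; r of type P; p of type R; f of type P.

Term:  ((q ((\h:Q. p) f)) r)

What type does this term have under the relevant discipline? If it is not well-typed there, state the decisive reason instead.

not well-typed under relevant — a type mismatch blocks all five
use counts: q: 1×; r: 1×; p: 1×; f: 1×; h (λ-bound): 0×
uses in reading order: q, p, f, r
typing: ill-typed: an argument P mismatches the expected Q
all disciplines: ordered ✗ · linear ✗ · affine ✗ · relevant ✗ · unrestricted ✗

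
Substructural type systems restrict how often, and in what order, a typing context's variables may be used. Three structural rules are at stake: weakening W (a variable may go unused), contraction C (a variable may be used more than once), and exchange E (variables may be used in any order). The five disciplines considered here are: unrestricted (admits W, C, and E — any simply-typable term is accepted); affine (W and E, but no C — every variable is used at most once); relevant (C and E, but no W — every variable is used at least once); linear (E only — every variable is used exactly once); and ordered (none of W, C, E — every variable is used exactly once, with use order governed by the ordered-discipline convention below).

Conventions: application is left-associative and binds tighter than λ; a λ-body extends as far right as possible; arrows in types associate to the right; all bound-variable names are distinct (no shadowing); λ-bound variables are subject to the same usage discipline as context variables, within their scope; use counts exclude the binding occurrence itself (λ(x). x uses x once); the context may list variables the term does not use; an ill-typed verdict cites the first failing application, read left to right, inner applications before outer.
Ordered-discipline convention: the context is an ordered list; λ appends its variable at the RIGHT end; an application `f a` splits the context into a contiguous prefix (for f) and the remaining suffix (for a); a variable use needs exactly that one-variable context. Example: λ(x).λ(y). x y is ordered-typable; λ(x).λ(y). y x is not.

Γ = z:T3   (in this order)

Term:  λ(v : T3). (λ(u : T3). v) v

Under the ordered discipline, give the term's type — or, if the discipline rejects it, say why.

not well-typed under ordered — v ×2 used more than once (contraction); z, u left unused
use counts: z=0, v [bound]=2, u [bound]=0
order of uses: v, v
typing: well-typed — term : T3 -> T3
across the five disciplines: ordered ✗ · linear ✗ · affine ✗ · relevant ✗ · unrestricted ✓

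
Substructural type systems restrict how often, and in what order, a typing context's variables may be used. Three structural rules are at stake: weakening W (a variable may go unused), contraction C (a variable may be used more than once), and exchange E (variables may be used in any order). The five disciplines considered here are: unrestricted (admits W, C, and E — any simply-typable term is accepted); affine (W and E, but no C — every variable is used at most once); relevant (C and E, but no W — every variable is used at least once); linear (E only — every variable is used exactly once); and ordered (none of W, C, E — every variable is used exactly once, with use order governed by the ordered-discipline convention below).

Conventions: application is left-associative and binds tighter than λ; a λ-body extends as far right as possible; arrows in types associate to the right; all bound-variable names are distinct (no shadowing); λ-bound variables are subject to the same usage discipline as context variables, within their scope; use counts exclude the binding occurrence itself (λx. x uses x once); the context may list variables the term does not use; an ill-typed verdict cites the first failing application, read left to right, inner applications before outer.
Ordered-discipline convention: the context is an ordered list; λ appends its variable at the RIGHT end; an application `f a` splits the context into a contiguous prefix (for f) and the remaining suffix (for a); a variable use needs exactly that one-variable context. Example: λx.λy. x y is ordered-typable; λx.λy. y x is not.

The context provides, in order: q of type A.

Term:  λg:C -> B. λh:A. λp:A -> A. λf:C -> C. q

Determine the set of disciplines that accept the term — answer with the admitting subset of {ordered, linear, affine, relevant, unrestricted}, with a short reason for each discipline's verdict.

admitting disciplines: affine, unrestricted
counts: q: 1; g (bound): 0; h (bound): 0; p (bound): 0; f (bound): 0
use order (left to right): q
typing: ✓ — (C -> B) -> A -> (A -> A) -> (C -> C) -> A
ordered ✗ (needs weakening: g, h, p, f unused)
linear ✗ (needs weakening: g, h, p, f unused)
affine ✓ (no duplicate uses among q, g, h, p, f)
relevant ✗ (needs weakening: g, h, p, f unused)
unrestricted ✓ (well-typed at (C -> B) -> A -> (A -> A) -> (C -> C) -> A; no restrictions here)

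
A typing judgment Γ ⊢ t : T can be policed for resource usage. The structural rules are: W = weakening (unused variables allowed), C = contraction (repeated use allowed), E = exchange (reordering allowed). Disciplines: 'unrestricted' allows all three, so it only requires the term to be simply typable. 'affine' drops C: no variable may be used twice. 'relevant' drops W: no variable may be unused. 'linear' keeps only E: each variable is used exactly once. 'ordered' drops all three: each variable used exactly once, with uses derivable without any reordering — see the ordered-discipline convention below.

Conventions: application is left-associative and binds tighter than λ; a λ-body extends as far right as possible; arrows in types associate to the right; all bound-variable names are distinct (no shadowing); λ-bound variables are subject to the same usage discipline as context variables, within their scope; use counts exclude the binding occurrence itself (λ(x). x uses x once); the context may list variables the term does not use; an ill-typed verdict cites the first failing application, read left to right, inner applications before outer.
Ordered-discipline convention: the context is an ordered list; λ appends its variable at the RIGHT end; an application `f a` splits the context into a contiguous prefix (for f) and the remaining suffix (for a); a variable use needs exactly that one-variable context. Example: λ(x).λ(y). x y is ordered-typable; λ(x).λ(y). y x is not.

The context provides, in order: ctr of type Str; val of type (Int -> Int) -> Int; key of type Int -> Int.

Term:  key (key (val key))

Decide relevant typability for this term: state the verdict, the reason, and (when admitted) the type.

no — unused: ctr — weakening required
use counts: ctr: 0×; val: 1×; key: 3×
order of uses: key, key, val, key
typing: ✓ — Int
per-discipline verdicts: ordered ✗; linear ✗; affine ✗; relevant ✗; unrestricted ✓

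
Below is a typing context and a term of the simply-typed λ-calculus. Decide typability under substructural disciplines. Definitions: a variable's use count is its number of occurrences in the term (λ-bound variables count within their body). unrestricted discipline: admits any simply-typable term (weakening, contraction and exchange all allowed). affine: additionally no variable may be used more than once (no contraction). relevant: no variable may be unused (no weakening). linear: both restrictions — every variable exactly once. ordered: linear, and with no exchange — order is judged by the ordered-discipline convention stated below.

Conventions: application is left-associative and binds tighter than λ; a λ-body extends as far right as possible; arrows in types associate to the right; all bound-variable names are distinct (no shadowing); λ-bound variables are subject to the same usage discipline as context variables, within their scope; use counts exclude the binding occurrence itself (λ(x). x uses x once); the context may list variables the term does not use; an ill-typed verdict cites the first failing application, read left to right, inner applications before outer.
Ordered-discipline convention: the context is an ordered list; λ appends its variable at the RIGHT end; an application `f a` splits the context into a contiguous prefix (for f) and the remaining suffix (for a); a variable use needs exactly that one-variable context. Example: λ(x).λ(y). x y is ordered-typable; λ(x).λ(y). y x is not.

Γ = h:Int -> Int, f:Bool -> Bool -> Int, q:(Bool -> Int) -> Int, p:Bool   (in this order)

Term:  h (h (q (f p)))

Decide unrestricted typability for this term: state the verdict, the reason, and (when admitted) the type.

yes — well-typed at Int; no restrictions here; term : Int
counts: h=2, f=1, q=1, p=1
use order (left to right): h, h, q, f, p
typing: well-typed at Int
summary: ordered ✗, linear ✗, affine ✗, relevant ✓, unrestricted ✓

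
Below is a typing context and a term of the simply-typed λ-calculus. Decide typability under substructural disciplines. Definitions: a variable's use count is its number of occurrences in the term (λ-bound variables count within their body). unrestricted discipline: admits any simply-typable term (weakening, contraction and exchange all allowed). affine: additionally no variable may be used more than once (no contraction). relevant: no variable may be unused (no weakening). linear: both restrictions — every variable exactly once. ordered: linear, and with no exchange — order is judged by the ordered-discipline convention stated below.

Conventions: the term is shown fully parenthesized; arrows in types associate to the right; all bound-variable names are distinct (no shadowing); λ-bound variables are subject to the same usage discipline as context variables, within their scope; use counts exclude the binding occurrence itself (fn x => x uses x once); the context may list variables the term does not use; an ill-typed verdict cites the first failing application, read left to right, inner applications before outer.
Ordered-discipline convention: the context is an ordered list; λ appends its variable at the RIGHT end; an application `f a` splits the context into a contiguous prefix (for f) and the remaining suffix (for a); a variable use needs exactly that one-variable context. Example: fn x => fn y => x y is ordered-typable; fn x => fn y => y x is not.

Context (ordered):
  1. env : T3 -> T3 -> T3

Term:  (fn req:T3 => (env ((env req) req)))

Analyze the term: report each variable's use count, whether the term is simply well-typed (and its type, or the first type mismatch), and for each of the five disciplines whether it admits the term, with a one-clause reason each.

usage: env: 2; req (bound): 2
left-to-right use order: env, env, req, req
typing: well-typed — term : T3 -> T3 -> T3
ordered ✗ (env ×2, req ×2 used more than once (contraction))
linear ✗ (env ×2, req ×2 used more than once (contraction))
affine ✗ (env ×2, req ×2 used more than once (contraction))
relevant ✓ (env, req: all used, weakening unneeded)
unrestricted ✓ (typability at T3 -> T3 -> T3 is all that's needed)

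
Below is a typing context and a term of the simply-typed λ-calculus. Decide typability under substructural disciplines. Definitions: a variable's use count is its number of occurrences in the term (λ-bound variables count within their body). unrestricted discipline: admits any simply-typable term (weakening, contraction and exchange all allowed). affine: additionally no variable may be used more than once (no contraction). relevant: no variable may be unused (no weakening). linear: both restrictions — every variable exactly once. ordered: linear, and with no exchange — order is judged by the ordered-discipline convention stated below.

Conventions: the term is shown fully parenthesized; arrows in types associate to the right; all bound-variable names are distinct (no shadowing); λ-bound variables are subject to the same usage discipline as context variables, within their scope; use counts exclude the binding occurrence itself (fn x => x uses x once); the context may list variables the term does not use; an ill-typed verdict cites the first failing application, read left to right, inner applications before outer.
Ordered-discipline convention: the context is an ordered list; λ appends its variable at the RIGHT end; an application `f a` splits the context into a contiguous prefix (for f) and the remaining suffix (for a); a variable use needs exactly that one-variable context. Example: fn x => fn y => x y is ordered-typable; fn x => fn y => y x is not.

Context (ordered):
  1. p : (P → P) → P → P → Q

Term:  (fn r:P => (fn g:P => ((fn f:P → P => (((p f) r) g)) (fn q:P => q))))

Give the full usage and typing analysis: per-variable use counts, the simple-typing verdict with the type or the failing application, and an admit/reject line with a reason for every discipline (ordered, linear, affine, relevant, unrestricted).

counts: p=1, r [bound]=1, g [bound]=1, f [bound]=1, q [bound]=1
left-to-right use order: p, f, r, g, q
typing: ✓ — P → P → Q
ordered ✗ (no ordered split (uses run p, f, r, g, q))
linear ✓ (single use per variable (p, r, g, f, q))
affine ✓ (p, r, g, f, q: no repeats, contraction unneeded)
relevant ✓ (at least one use each (p, r, g, f, q))
unrestricted ✓ (typability at P → P → Q is all that's needed)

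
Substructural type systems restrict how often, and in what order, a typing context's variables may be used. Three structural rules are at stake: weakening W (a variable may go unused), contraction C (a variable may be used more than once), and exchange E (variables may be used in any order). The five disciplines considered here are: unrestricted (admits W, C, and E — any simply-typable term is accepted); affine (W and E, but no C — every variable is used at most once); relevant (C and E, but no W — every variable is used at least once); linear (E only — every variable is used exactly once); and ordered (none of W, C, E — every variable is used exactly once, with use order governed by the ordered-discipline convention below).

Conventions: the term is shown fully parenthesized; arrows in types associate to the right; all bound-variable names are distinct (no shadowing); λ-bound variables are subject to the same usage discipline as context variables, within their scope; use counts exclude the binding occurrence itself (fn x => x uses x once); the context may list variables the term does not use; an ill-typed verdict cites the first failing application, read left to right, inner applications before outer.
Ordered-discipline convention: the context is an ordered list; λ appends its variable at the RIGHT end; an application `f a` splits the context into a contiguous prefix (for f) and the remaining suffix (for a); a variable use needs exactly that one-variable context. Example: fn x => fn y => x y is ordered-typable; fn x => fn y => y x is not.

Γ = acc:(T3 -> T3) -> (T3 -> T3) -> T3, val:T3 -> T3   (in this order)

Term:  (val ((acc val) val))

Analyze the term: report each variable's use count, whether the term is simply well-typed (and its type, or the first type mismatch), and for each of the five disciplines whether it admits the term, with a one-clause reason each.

variable uses: acc: 1, val: 3
use order (left to right): val, acc, val, val
typing: well-typed at T3
ordered ✗ (needs contraction — val ×3)
linear ✗ (needs contraction — val ×3)
affine ✗ (needs contraction — val ×3)
relevant ✓ (at least one use each (acc, val))
unrestricted ✓ (typability at T3 is all that's needed)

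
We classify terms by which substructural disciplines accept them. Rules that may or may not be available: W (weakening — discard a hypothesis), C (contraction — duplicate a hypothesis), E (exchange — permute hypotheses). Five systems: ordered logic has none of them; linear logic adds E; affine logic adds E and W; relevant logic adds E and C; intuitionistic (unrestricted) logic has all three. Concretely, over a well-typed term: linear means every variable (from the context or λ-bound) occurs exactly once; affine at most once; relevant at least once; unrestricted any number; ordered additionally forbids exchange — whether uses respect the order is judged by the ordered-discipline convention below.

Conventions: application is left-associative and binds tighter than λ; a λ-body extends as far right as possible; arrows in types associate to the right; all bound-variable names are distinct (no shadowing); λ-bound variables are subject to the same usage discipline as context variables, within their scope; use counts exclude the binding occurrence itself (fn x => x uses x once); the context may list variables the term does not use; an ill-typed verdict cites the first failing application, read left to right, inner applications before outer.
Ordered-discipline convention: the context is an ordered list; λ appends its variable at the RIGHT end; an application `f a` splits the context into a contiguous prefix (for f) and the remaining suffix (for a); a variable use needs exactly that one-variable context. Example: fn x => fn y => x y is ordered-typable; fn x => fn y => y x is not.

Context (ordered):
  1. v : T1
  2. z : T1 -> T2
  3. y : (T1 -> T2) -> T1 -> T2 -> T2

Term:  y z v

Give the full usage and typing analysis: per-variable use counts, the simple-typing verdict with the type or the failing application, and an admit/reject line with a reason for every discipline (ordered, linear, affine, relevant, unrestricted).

counts: v: 1×, z: 1×, y: 1×
use order (left to right): y, z, v
typing: well-typed — term : T2 -> T2
ordered ✗ (no ordered split (uses run y, z, v))
linear ✓ (v, z, y: one use apiece)
affine ✓ (no duplicate uses among v, z, y)
relevant ✓ (at least one use each (v, z, y))
unrestricted ✓ (simply typable at T2 -> T2; W, C, E all held)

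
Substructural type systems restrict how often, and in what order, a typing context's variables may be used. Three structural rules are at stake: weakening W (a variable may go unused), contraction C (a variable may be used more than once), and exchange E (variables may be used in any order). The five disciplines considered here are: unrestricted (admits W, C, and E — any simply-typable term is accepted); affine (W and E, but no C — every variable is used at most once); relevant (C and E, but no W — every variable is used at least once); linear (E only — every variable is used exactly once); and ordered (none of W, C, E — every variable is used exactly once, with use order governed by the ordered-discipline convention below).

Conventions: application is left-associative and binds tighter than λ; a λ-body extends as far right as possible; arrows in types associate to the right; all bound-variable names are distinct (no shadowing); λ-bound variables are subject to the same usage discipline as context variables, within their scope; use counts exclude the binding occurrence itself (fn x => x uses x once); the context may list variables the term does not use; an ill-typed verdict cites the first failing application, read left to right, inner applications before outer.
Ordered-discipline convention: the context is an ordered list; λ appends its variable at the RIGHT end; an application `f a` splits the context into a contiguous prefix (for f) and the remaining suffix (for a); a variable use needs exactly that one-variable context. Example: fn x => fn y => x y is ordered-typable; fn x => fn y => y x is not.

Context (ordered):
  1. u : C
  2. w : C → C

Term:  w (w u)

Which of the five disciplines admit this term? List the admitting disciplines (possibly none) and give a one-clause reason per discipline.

admitting disciplines: relevant, unrestricted
use counts: u ×1; w ×2
uses in reading order: w, w, u
typing: the term checks, with type C
ordered ✗ (needs contraction — w ×2)
linear ✗ (needs contraction — w ×2)
affine ✗ (needs contraction — w ×2)
relevant ✓ (none of u, w goes unused)
unrestricted ✓ (well-typed at C; no restrictions here)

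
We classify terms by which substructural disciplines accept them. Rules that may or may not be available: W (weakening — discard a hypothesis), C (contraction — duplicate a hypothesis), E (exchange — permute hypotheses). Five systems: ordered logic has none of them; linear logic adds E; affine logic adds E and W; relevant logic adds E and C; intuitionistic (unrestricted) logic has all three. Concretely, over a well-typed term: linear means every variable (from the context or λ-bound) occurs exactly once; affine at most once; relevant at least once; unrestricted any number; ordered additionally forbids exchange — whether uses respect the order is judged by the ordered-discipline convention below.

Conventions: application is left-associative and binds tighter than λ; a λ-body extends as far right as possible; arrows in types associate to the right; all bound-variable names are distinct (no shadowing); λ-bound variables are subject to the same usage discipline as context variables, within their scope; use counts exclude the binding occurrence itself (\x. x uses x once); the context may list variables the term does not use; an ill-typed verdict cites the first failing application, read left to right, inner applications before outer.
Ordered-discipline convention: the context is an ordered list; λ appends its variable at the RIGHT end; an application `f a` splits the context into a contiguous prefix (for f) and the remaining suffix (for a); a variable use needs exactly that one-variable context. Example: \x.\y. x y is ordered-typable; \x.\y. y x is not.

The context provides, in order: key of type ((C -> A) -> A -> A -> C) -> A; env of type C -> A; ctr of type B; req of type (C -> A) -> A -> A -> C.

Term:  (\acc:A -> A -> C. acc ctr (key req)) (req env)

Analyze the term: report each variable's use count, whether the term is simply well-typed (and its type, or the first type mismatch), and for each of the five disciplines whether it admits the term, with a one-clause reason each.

counts: key ×1, env ×1, ctr ×1, req ×2, acc (λ-bound) ×1
order of uses: acc, ctr, key, req, req, env
typing: ill-typed: a function awaiting A gets B
ordered: ✗ — not simply typable
linear: ✗ — fails simple typing
affine: ✗ — a type mismatch blocks all five
relevant: ✗ — the type mismatch rejects it
unrestricted: ✗ — not simply typable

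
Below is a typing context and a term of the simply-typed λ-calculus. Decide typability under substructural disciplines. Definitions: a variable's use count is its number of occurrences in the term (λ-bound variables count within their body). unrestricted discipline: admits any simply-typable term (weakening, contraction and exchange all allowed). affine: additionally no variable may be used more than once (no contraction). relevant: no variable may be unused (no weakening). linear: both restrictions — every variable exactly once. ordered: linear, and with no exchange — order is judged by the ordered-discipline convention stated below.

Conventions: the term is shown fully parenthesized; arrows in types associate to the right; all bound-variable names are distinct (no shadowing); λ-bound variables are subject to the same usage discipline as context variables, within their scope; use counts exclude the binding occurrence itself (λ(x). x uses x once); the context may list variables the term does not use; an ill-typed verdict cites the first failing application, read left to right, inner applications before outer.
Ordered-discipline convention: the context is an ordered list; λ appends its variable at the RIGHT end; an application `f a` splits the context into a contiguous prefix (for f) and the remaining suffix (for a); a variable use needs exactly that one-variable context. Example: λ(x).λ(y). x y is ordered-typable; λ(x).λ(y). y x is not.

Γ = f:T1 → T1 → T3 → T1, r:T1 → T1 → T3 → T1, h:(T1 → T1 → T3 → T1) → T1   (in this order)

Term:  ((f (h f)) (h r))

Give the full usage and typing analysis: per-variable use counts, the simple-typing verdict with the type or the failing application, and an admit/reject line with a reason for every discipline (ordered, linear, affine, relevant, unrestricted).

counts: f: 2; r: 1; h: 2
use order (left to right): f, h, f, h, r
typing: ✓ — T3 → T1
ordered ✗ (uses contraction: f ×2, h ×2)
linear ✗ (uses contraction: f ×2, h ×2)
affine ✗ (uses contraction: f ×2, h ×2)
relevant ✓ (f, r, h: all used, weakening unneeded)
unrestricted ✓ (type-checks (T3 → T1) and nothing is barred)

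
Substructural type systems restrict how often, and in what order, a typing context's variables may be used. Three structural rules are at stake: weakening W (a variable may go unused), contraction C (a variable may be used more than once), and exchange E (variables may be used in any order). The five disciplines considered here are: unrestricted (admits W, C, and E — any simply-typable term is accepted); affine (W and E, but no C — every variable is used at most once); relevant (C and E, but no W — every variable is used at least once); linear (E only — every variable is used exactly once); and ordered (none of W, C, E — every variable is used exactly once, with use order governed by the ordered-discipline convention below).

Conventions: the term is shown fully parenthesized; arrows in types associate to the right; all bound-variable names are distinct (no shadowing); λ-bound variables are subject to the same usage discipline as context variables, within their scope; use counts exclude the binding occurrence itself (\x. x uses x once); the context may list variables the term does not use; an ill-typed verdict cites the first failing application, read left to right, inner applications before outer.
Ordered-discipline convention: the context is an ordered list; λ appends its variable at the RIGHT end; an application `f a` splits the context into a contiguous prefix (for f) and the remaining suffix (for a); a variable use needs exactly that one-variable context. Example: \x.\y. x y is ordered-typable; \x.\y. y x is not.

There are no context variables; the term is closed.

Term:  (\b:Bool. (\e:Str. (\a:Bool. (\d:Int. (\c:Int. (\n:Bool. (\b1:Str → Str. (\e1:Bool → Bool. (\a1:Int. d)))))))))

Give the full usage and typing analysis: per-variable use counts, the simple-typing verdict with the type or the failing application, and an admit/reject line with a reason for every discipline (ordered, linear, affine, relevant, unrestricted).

use counts: b (λ-bound)=0, e (λ-bound)=0, a (λ-bound)=0, d (λ-bound)=1, c (λ-bound)=0, n (λ-bound)=0, b1 (λ-bound)=0, e1 (λ-bound)=0, a1 (λ-bound)=0
left-to-right use order: d
typing: ✓ — Bool → Str → Bool → Int → Int → Bool → (Str → Str) → (Bool → Bool) → Int → Int
ordered: ✗ — b, e, a, c, n, b1, e1, a1 never used (weakening)
linear: ✗ — b, e, a, c, n, b1, e1, a1 never used (weakening)
affine: ✓ — none of b, e, a, d, c, n, b1, e1, a1 used more than once
relevant: ✗ — b, e, a, c, n, b1, e1, a1 never used (weakening)
unrestricted: ✓ — well-typed at Bool → Str → Bool → Int → Int → Bool → (Str → Str) → (Bool → Bool) → Int → Int; no restrictions here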